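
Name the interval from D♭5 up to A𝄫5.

The letter names run D→A, a span of 4 letter steps, so the interval is some kind of fifth.
Db to Abb is 6 semitones. A perfect fifth is 7, so 6 makes it diminished.

diminished fifth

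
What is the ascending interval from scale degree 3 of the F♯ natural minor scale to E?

Scale degree 3 of F# natural minor is A.
A up to E: letters A→E make it a fifth; 7 semitones makes it perfect.

perfect fifth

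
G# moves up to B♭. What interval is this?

diminished third

Counting letters G–A–B gives a third.
G#→Bb = 2 semitones, 2 narrower than the major third (4), so diminished.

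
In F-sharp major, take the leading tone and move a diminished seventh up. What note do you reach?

D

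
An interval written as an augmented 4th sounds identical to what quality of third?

An augmented fourth spans 6 semitones.
A third spanning 6 semitones is doubly augmented (the major third is 4).

doubly augmented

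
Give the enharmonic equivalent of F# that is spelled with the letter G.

Gb

F# is pitch class 6. The letter G alone is pitch class 7.
To reach pitch class 6 from G requires an offset of -1 semitone, i.e. flat: Gb.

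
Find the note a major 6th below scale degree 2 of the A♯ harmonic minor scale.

D#

Scale degree 2 of A# harmonic minor is B#.
A major sixth (9 semitones) below B# lands on the letter D, giving D#.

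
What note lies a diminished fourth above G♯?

A fourth above G lands on the letter C.
A diminished fourth spans 4 semitones, so G# moves to pitch class 0. On the letter C that is C.

C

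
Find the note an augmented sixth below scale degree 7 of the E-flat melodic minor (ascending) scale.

Fb

Scale degree 7 of Eb melodic minor (ascending) is D.
An augmented sixth (10 semitones) below D lands on the letter F, giving Fb.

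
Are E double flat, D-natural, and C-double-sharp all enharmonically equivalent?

Ebb = pitch class 2 and D = pitch class 2 and C## = pitch class 2 — the same pitch class, so they are enharmonic equivalents.

Yes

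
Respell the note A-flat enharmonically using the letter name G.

Plain G sits 1 semitone below Ab, so on the letter G the same pitch needs a sharp: G#.

G#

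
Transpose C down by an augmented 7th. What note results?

Dbb

A seventh below C lands on the letter D.
An augmented seventh spans 12 semitones, so C moves to pitch class 0. On the letter D that is Dbb.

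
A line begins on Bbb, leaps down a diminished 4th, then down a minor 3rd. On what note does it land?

A diminished fourth down from Bbb is F (letter F, 4 semitones down).
A minor third down from F is D (letter D, 3 semitones down).

D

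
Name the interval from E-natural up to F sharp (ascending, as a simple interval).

Counting letters E–F gives a second.
E→F# = 2 semitones, exactly the major second.

major second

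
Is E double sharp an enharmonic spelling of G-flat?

Yes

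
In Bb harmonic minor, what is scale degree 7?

The Bb harmonic minor scale runs Bb C Db Eb F Gb A.
Degree 7 is A.

A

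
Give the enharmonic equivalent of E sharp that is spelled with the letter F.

F

Plain F sits at the same pitch as E#, so on the letter F the same pitch needs a natural: F.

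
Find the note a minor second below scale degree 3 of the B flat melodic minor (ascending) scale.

C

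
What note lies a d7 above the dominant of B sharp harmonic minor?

The dominant of B# harmonic minor is F##.
A diminished seventh (9 semitones) above F## lands on the letter E, giving E.

E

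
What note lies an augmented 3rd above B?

D##

A third above B lands on the letter D.
An augmented third spans 5 semitones, so B moves to pitch class 4. On the letter D that is D##.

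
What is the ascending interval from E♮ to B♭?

Counting letters E–F–G–A–B gives a fifth.
E→Bb = 6 semitones, 1 narrower than the perfect fifth (7), so diminished.

diminished fifth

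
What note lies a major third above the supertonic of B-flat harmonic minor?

E

The supertonic of Bb harmonic minor is C.
A major third (4 semitones) above C lands on the letter E, giving E.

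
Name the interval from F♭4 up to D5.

augmented sixth

The letter names run F→D, a span of 5 letter steps, so the interval is some kind of sixth.
Fb to D is 10 semitones. A major sixth is 9, so 10 makes it augmented.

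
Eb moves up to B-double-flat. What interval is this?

diminished fifth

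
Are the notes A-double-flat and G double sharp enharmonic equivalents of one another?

No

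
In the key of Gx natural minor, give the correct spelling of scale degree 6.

Degree 6 takes the letter 5 steps above G, which is E.
In natural minor, degree 6 sits 8 semitones above the tonic. G## + 8 semitones is pitch class 5, spelled on E as E#.

E#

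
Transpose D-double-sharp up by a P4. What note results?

D up a perfect fourth is G, so the target letter is G.
From D##, a perfect fourth is 5 semitones up: G##.

G##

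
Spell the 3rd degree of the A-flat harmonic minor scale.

Cb

The Ab harmonic minor scale runs Ab Bb Cb Db Eb Fb G.
Degree 3 is Cb.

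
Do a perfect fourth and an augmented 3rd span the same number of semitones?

Yes

A perfect fourth spans 5 semitones; an augmented third spans 5.
They are enharmonically equivalent.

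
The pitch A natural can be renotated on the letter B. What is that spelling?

Bbb

A is pitch class 9. The letter B alone is pitch class 11.
To reach pitch class 9 from B requires an offset of -2 semitones, i.e. double flat: Bbb.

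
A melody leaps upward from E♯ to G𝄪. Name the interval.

Counting letters E–F–G gives a third.
E#→G## = 4 semitones, exactly the major third.

major third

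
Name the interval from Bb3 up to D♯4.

The letter names run B→D, a span of 2 letter steps, so the interval is some kind of third.
Bb to D# is 5 semitones. A major third is 4, so 5 makes it augmented.

augmented third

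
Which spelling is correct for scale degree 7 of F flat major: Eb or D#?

Eb

Each scale degree takes a distinct letter name. Degree 7 of a scale on F must use the letter E.
Eb and D# are enharmonically the same pitch, but only Eb uses the letter E, so it is the correct spelling here.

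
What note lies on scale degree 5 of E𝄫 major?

The Ebb major scale runs Ebb Fb Gb Abb Bbb Cb Db.
Degree 5 is Bbb.

Bbb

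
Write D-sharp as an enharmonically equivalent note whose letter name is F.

D# is pitch class 3. The letter F alone is pitch class 5.
To reach pitch class 3 from F requires an offset of -2 semitones, i.e. double flat: Fbb.

Fbb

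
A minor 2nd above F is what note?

F up a major second is G, so the target letter is G.
From F, a minor second is 1 semitone up: Gb.

Gb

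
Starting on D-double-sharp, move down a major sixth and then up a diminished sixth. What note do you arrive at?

D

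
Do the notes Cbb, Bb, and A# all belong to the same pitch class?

Yes

Cbb is pitch class 10; Bb is pitch class 10; A# is pitch class 10.
All spellings map to pitch class 10, so they are enharmonically equivalent.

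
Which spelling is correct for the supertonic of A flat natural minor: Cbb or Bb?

Bb

Each scale degree takes a distinct letter name. Degree 2 of a scale on A must use the letter B.
Bb and Cbb are enharmonically the same pitch, but only Bb uses the letter B, so it is the correct spelling here.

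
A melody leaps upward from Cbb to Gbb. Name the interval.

Counting letters C–D–E–F–G gives a fifth.
Cbb→Gbb = 7 semitones, exactly the perfect fifth.

perfect fifth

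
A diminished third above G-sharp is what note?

A third above G lands on the letter B.
A diminished third spans 2 semitones, so G# moves to pitch class 10. On the letter B that is Bb.

Bb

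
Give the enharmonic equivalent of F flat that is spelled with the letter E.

E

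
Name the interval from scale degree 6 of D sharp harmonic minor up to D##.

augmented third

Scale degree 6 of D# harmonic minor is B.
B up to D##: letters B→D make it a third; 5 semitones makes it augmented.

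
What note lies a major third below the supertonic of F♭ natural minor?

The supertonic of Fb natural minor is Gb.
A major third (4 semitones) below Gb lands on the letter E, giving Ebb.

Ebb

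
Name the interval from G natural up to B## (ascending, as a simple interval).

doubly augmented third

The letter names run G→B, a span of 2 letter steps, so the interval is some kind of third.
G to B## is 6 semitones. A major third is 4, so 6 makes it doubly augmented.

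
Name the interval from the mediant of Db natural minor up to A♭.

major third

The mediant of Db natural minor is Fb.
Fb up to Ab: letters F→A make it a third; 4 semitones makes it major.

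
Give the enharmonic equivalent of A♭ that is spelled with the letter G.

Ab is pitch class 8. The letter G alone is pitch class 7.
To reach pitch class 8 from G requires an offset of +1 semitone, i.e. sharp: G#.

G#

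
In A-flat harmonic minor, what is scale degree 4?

Db

Degree 4 takes the letter 3 steps above A, which is D.
In harmonic minor, degree 4 sits 5 semitones above the tonic. Ab + 5 semitones is pitch class 1, spelled on D as Db.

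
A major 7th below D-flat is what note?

Ebb

A seventh below D lands on the letter E.
A major seventh spans 11 semitones, so Db moves to pitch class 2. On the letter E that is Ebb.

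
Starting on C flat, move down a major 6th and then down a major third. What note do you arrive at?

Cbb

A major sixth down from Cb is Ebb (letter E, 9 semitones down).
A major third down from Ebb is Cbb (letter C, 4 semitones down).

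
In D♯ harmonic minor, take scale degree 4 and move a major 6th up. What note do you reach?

E#

Scale degree 4 of D# harmonic minor is G#.
A major sixth (9 semitones) above G# lands on the letter E, giving E#.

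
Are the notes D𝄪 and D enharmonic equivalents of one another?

No

D## is pitch class 4; D is pitch class 2.
The pitch classes differ (4 vs. 2), so they are not enharmonic equivalents.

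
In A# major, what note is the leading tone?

Degree 7 takes the letter 6 steps above A, which is G.
In major, degree 7 sits 11 semitones above the tonic. A# + 11 semitones is pitch class 9, spelled on G as G##.

G##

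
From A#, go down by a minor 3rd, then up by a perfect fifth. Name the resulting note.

A minor third down from A# is F## (letter F, 3 semitones down).
A perfect fifth up from F## is C## (letter C, 7 semitones up).

C##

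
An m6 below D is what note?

F#

A sixth below D lands on the letter F.
A minor sixth spans 8 semitones, so D moves to pitch class 6. On the letter F that is F#.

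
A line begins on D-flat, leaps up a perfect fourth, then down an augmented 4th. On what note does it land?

A perfect fourth up from Db is Gb (letter G, 5 semitones up).
An augmented fourth down from Gb is Dbb (letter D, 6 semitones down).

Dbb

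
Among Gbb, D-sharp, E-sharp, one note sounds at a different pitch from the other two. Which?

D#

In 12-tone equal temperament, enharmonic equivalents share a pitch class. Gbb is pitch class 5; D# is pitch class 3; E# is pitch class 5.
Gbb and E# share pitch class 5, while D# is pitch class 3.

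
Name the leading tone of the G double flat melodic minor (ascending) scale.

Fb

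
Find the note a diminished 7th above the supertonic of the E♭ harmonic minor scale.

The supertonic of Eb harmonic minor is F.
A diminished seventh (9 semitones) above F lands on the letter E, giving Ebb.

Ebb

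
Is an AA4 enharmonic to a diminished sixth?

Yes

A doubly augmented fourth spans 7 semitones; a diminished sixth spans 7.
They are enharmonically equivalent.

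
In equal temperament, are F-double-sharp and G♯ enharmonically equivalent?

No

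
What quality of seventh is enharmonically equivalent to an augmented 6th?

An augmented sixth spans 10 semitones.
A seventh spanning 10 semitones is minor (the major seventh is 11).

minor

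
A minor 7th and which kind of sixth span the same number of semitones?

augmented

A minor seventh spans 10 semitones.
A sixth spanning 10 semitones is augmented (the major sixth is 9).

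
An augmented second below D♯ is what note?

C

D down a major second is C, so the target letter is C.
From D#, an augmented second is 3 semitones down: C.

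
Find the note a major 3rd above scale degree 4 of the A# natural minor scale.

F##

Scale degree 4 of A# natural minor is D#.
A major third (4 semitones) above D# lands on the letter F, giving F##.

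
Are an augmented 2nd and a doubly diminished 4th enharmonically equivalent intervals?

Yes

An augmented second spans 3 semitones; a doubly diminished fourth spans 3.
They are enharmonically equivalent.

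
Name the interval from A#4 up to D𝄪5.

augmented fourth

The letter names run A→D, a span of 3 letter steps, so the interval is some kind of fourth.
A# to D## is 6 semitones. A perfect fourth is 5, so 6 makes it augmented.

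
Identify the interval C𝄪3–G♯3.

Counting letters C–D–E–F–G gives a fifth.
C##→G# = 6 semitones, 1 narrower than the perfect fifth (7), so diminished.

diminished fifth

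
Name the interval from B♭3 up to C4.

Counting letters B–C gives a second.
Bb→C = 2 semitones, exactly the major second.

major second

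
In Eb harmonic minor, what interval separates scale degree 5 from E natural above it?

Scale degree 5 of Eb harmonic minor is Bb.
Bb up to E: letters B→E make it a fourth; 6 semitones makes it augmented.

augmented fourth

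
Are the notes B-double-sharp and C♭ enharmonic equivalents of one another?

B## is pitch class 1; Cb is pitch class 11.
The pitch classes differ (1 vs. 11), so they are not enharmonic equivalents.

No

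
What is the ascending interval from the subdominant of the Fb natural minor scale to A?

augmented seventh

The subdominant of Fb natural minor is Bbb.
Bbb up to A: letters B→A make it a seventh; 12 semitones makes it augmented.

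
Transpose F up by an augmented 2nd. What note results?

A second above F lands on the letter G.
An augmented second spans 3 semitones, so F moves to pitch class 8. On the letter G that is G#.

G#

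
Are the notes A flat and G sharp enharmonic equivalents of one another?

Ab is pitch class 8; G# is pitch class 8.
All spellings map to pitch class 8, so they are enharmonically equivalent.

Yes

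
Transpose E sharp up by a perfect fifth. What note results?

A fifth above E lands on the letter B.
A perfect fifth spans 7 semitones, so E# moves to pitch class 0. On the letter B that is B#.

B#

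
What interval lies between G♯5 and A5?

minor second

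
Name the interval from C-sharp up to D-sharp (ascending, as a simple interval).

The letter names run C→D, a span of 1 letter step, so the interval is some kind of second.
C# to D# is 2 semitones. A major second is 2, so 2 makes it major.

major second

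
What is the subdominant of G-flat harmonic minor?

The Gb harmonic minor scale runs Gb Ab Bbb Cb Db Ebb F.
Degree 4 is Cb.

Cb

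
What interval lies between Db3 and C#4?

augmented seventh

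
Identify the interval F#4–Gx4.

The letter names run F→G, a span of 1 letter step, so the interval is some kind of second.
F# to G## is 3 semitones. A major second is 2, so 3 makes it augmented.

augmented second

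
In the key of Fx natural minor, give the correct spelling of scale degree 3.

The F## natural minor scale runs F## G## A# B# C## D# E#.
Degree 3 is A#.

A#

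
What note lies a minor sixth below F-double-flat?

Abb

F down a major sixth is Ab, so the target letter is A.
From Fbb, a minor sixth is 8 semitones down: Abb.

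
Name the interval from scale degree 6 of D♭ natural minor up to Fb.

Scale degree 6 of Db natural minor is Bbb.
Bbb up to Fb: letters B→F make it a fifth; 7 semitones makes it perfect.

perfect fifth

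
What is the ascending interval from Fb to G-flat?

Counting letters F–G gives a second.
Fb→Gb = 2 semitones, exactly the major second.

major second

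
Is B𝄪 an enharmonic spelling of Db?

B## = pitch class 1 and Db = pitch class 1 — the same pitch class, so they are enharmonic equivalents.

Yes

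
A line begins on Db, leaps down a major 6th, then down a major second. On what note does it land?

Ebb

A major sixth down from Db is Fb (letter F, 9 semitones down).
A major second down from Fb is Ebb (letter E, 2 semitones down).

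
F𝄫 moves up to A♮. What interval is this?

doubly augmented third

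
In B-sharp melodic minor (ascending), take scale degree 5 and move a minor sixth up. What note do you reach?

D#

Scale degree 5 of B# melodic minor (ascending) is F##.
A minor sixth (8 semitones) above F## lands on the letter D, giving D#.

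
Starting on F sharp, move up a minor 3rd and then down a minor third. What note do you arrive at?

F#

A minor third up from F# is A (letter A, 3 semitones up).
A minor third down from A is F# (letter F, 3 semitones down).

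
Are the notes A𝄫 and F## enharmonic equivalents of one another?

Yes

Abb is pitch class 7; F## is pitch class 7.
All spellings map to pitch class 7, so they are enharmonically equivalent.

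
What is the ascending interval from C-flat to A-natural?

augmented sixth

The letter names run C→A, a span of 5 letter steps, so the interval is some kind of sixth.
Cb to A is 10 semitones. A major sixth is 9, so 10 makes it augmented.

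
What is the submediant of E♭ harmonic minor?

Cb

The Eb harmonic minor scale runs Eb F Gb Ab Bb Cb D.
Degree 6 is Cb.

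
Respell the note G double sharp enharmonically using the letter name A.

A

Plain A sits at the same pitch as G##, so on the letter A the same pitch needs a natural: A.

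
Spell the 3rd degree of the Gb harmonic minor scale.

The Gb harmonic minor scale runs Gb Ab Bbb Cb Db Ebb F.
Degree 3 is Bbb.

Bbb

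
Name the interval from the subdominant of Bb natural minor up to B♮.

The subdominant of Bb natural minor is Eb.
Eb up to B: letters E→B make it a fifth; 8 semitones makes it augmented.

augmented fifth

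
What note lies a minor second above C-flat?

A second above C lands on the letter D.
A minor second spans 1 semitone, so Cb moves to pitch class 0. On the letter D that is Dbb.

Dbb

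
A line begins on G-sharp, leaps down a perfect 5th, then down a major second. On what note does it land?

A perfect fifth down from G# is C# (letter C, 7 semitones down).
A major second down from C# is B (letter B, 2 semitones down).

B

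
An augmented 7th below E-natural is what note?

Fb

E down a major seventh is F, so the target letter is F.
From E, an augmented seventh is 12 semitones down: Fb.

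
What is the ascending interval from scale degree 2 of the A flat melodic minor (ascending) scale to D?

major third

Scale degree 2 of Ab melodic minor (ascending) is Bb.
Bb up to D: letters B→D make it a third; 4 semitones makes it major.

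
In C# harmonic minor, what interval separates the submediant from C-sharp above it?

major third

The submediant of C# harmonic minor is A.
A up to C#: letters A→C make it a third; 4 semitones makes it major.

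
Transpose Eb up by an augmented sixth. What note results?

E up a major sixth is C#, so the target letter is C.
From Eb, an augmented sixth is 10 semitones up: C#.

C#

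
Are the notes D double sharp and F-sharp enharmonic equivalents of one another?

Two spellings are enharmonically equivalent only if they share a pitch class.
Here D## → 4, F# → 6; 4 ≠ 6, so they are not.

No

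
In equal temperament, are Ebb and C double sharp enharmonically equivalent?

Yes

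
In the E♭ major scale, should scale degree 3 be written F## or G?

G

Each scale degree takes a distinct letter name. Degree 3 of a scale on E must use the letter G.
G and F## are enharmonically the same pitch, but only G uses the letter G, so it is the correct spelling here.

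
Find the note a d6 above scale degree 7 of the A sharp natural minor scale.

Eb

Scale degree 7 of A# natural minor is G#.
A diminished sixth (7 semitones) above G# lands on the letter E, giving Eb.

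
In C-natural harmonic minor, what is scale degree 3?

The C harmonic minor scale runs C D Eb F G Ab B.
Degree 3 is Eb.

Eb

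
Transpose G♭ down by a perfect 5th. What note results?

A fifth below G lands on the letter C.
A perfect fifth spans 7 semitones, so Gb moves to pitch class 11. On the letter C that is Cb.

Cb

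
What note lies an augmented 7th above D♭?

A seventh above D lands on the letter C.
An augmented seventh spans 12 semitones, so Db moves to pitch class 1. On the letter C that is C#.

C#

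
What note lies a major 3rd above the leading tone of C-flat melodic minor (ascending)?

D

The leading tone of Cb melodic minor (ascending) is Bb.
A major third (4 semitones) above Bb lands on the letter D, giving D.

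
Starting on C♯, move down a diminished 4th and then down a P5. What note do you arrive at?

C##

A diminished fourth down from C# is G## (letter G, 4 semitones down).
A perfect fifth down from G## is C## (letter C, 7 semitones down).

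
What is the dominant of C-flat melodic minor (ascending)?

Degree 5 takes the letter 4 steps above C, which is G.
In melodic minor (ascending), degree 5 sits 7 semitones above the tonic. Cb + 7 semitones is pitch class 6, spelled on G as Gb.

Gb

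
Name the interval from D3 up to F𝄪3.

augmented third

The letter names run D→F, a span of 2 letter steps, so the interval is some kind of third.
D to F## is 5 semitones. A major third is 4, so 5 makes it augmented.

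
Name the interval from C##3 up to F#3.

The letter names run C→F, a span of 3 letter steps, so the interval is some kind of fourth.
C## to F# is 4 semitones. A perfect fourth is 5, so 4 makes it diminished.

diminished fourth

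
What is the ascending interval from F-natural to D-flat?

minor sixth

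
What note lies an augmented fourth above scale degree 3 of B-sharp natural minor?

G##

Scale degree 3 of B# natural minor is D#.
An augmented fourth (6 semitones) above D# lands on the letter G, giving G##.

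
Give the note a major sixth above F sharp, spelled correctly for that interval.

D#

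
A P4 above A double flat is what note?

Dbb

A up a perfect fourth is D, so the target letter is D.
From Abb, a perfect fourth is 5 semitones up: Dbb.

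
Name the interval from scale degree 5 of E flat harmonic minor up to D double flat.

diminished third

Scale degree 5 of Eb harmonic minor is Bb.
Bb up to Dbb: letters B→D make it a third; 2 semitones makes it diminished.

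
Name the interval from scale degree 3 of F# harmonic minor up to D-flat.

diminished fourth

Scale degree 3 of F# harmonic minor is A.
A up to Db: letters A→D make it a fourth; 4 semitones makes it diminished.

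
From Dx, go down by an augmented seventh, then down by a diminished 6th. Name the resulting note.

An augmented seventh down from D## is E (letter E, 12 semitones down).
A diminished sixth down from E is G## (letter G, 7 semitones down).

G##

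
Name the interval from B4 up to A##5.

augmented seventh

The letter names run B→A, a span of 6 letter steps, so the interval is some kind of seventh.
B to A## is 12 semitones. A major seventh is 11, so 12 makes it augmented.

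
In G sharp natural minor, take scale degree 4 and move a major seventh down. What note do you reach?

D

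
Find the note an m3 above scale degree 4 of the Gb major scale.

Ebb

Scale degree 4 of Gb major is Cb.
A minor third (3 semitones) above Cb lands on the letter E, giving Ebb.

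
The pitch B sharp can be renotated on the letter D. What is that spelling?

B# is pitch class 0. The letter D alone is pitch class 2.
To reach pitch class 0 from D requires an offset of -2 semitones, i.e. double flat: Dbb.

Dbb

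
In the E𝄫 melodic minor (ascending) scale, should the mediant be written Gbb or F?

Gbb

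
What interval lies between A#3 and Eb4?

doubly diminished fifth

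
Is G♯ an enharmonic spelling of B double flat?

No

G# is pitch class 8; Bbb is pitch class 9.
The pitch classes differ (8 vs. 9), so they are not enharmonic equivalents.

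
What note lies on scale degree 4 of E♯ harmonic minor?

Degree 4 takes the letter 3 steps above E, which is A.
In harmonic minor, degree 4 sits 5 semitones above the tonic. E# + 5 semitones is pitch class 10, spelled on A as A#.

A#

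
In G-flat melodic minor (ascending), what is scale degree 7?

F

Degree 7 takes the letter 6 steps above G, which is F.
In melodic minor (ascending), degree 7 sits 11 semitones above the tonic. Gb + 11 semitones is pitch class 5, spelled on F as F.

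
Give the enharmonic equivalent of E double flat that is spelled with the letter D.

Ebb is pitch class 2. The letter D alone is pitch class 2.
Pitch class 2 on D needs no accidental: D.

D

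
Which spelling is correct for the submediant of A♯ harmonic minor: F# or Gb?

Each scale degree takes a distinct letter name. Degree 6 of a scale on A must use the letter F.
F# and Gb are enharmonically the same pitch, but only F# uses the letter F, so it is the correct spelling here.

F#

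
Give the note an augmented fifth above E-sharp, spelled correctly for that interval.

E up a perfect fifth is B, so the target letter is B.
From E#, an augmented fifth is 8 semitones up: B##.

B##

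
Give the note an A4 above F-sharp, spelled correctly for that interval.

A fourth above F lands on the letter B.
An augmented fourth spans 6 semitones, so F# moves to pitch class 0. On the letter B that is B#.

B#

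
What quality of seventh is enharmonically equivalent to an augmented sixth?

An augmented sixth spans 10 semitones.
A seventh spanning 10 semitones is minor (the major seventh is 11).

minor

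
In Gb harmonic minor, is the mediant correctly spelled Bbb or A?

Bbb

Each scale degree takes a distinct letter name. Degree 3 of a scale on G must use the letter B.
Bbb and A are enharmonically the same pitch, but only Bbb uses the letter B, so it is the correct spelling here.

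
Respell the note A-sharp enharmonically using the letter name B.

A# is pitch class 10. The letter B alone is pitch class 11.
To reach pitch class 10 from B requires an offset of -1 semitone, i.e. flat: Bb.

Bb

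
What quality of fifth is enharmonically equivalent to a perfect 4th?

A perfect fourth spans 5 semitones.
A fifth spanning 5 semitones is doubly diminished (the perfect fifth is 7).

doubly diminished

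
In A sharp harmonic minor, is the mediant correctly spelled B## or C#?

C#

Each scale degree takes a distinct letter name. Degree 3 of a scale on A must use the letter C.
C# and B## are enharmonically the same pitch, but only C# uses the letter C, so it is the correct spelling here.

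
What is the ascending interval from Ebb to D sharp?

doubly augmented seventh

Counting letters E–F–G–A–B–C–D gives a seventh.
Ebb→D# = 13 semitones, 2 wider than the major seventh (11), so doubly augmented.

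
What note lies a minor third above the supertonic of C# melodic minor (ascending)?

F#

The supertonic of C# melodic minor (ascending) is D#.
A minor third (3 semitones) above D# lands on the letter F, giving F#.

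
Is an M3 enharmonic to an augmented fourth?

No

A major third spans 4 semitones; an augmented fourth spans 6.
The spans differ, so they are not enharmonic equivalents.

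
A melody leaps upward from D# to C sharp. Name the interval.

The letter names run D→C, a span of 6 letter steps, so the interval is some kind of seventh.
D# to C# is 10 semitones. A major seventh is 11, so 10 makes it minor.

minor seventh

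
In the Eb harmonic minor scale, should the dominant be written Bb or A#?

Bb

Each scale degree takes a distinct letter name. Degree 5 of a scale on E must use the letter B.
Bb and A# are enharmonically the same pitch, but only Bb uses the letter B, so it is the correct spelling here.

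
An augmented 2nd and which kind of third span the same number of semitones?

An augmented second spans 3 semitones.
A third spanning 3 semitones is minor (the major third is 4).

minor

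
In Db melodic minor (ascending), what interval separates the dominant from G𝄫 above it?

The dominant of Db melodic minor (ascending) is Ab.
Ab up to Gbb: letters A→G make it a seventh; 9 semitones makes it diminished.

diminished seventh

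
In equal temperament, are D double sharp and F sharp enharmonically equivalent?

Two spellings are enharmonically equivalent only if they share a pitch class.
Here D## → 4, F# → 6; 4 ≠ 6, so they are not.

No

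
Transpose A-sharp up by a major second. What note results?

A up a major second is B, so the target letter is B.
From A#, a major second is 2 semitones up: B#.

B#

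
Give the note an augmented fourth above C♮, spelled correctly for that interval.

C up a perfect fourth is F, so the target letter is F.
From C, an augmented fourth is 6 semitones up: F#.

F#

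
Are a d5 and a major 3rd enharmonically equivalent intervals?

A diminished fifth spans 6 semitones; a major third spans 4.
The spans differ, so they are not enharmonic equivalents.

No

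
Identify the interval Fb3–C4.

augmented fifth

Counting letters F–G–A–B–C gives a fifth.
Fb→C = 8 semitones, 1 wider than the perfect fifth (7), so augmented.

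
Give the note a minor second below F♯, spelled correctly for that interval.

A second below F lands on the letter E.
A minor second spans 1 semitone, so F# moves to pitch class 5. On the letter E that is E#.

E#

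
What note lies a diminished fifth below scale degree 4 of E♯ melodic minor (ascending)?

Scale degree 4 of E# melodic minor (ascending) is A#.
A diminished fifth (6 semitones) below A# lands on the letter D, giving D##.

D##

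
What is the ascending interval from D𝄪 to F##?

minor third

Counting letters D–E–F gives a third.
D##→F## = 3 semitones, 1 narrower than the major third (4), so minor.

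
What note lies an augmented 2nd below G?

A second below G lands on the letter F.
An augmented second spans 3 semitones, so G moves to pitch class 4. On the letter F that is Fb.

Fb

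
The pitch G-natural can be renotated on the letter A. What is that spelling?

Abb

G is pitch class 7. The letter A alone is pitch class 9.
To reach pitch class 7 from A requires an offset of -2 semitones, i.e. double flat: Abb.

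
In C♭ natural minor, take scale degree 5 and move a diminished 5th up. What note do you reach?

Scale degree 5 of Cb natural minor is Gb.
A diminished fifth (6 semitones) above Gb lands on the letter D, giving Dbb.

Dbb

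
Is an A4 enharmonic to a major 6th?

An augmented fourth spans 6 semitones; a major sixth spans 9.
The spans differ, so they are not enharmonic equivalents.

No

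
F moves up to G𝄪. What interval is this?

doubly augmented second

The letter names run F→G, a span of 1 letter step, so the interval is some kind of second.
F to G## is 4 semitones. A major second is 2, so 4 makes it doubly augmented.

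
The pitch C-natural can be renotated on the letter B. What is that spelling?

B#

C is pitch class 0. The letter B alone is pitch class 11.
To reach pitch class 0 from B requires an offset of +1 semitone, i.e. sharp: B#.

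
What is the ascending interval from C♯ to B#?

Counting letters C–D–E–F–G–A–B gives a seventh.
C#→B# = 11 semitones, exactly the major seventh.

major seventh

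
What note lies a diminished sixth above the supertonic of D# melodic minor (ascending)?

The supertonic of D# melodic minor (ascending) is E#.
A diminished sixth (7 semitones) above E# lands on the letter C, giving C.

C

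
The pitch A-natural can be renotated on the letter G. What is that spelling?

Plain G sits 2 semitones below A, so on the letter G the same pitch needs a double sharp: G##.

G##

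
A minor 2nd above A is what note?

A second above A lands on the letter B.
A minor second spans 1 semitone, so A moves to pitch class 10. On the letter B that is Bb.

Bb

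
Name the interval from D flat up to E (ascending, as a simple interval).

Counting letters D–E gives a second.
Db→E = 3 semitones, 1 wider than the major second (2), so augmented.

augmented second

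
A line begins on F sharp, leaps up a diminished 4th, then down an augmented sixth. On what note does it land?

A diminished fourth up from F# is Bb (letter B, 4 semitones up).
An augmented sixth down from Bb is Dbb (letter D, 10 semitones down).

Dbb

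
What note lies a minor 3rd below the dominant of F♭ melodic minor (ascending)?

The dominant of Fb melodic minor (ascending) is Cb.
A minor third (3 semitones) below Cb lands on the letter A, giving Ab.

Ab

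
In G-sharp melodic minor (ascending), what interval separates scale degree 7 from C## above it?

perfect fifth

Scale degree 7 of G# melodic minor (ascending) is F##.
F## up to C##: letters F→C make it a fifth; 7 semitones makes it perfect.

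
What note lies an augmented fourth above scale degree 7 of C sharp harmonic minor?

Scale degree 7 of C# harmonic minor is B#.
An augmented fourth (6 semitones) above B# lands on the letter E, giving E##.

E##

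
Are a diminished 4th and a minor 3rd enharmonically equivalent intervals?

A diminished fourth spans 4 semitones; a minor third spans 3.
The spans differ, so they are not enharmonic equivalents.

No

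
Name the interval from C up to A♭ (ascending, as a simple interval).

minor sixth

The letter names run C→A, a span of 5 letter steps, so the interval is some kind of sixth.
C to Ab is 8 semitones. A major sixth is 9, so 8 makes it minor.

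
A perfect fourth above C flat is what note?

Fb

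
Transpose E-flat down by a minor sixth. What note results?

E down a major sixth is G, so the target letter is G.
From Eb, a minor sixth is 8 semitones down: G.

G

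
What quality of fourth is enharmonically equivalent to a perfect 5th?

A perfect fifth spans 7 semitones.
A fourth spanning 7 semitones is doubly augmented (the perfect fourth is 5).

doubly augmented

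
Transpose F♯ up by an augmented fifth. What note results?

C##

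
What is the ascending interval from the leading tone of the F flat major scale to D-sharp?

augmented seventh

The leading tone of Fb major is Eb.
Eb up to D#: letters E→D make it a seventh; 12 semitones makes it augmented.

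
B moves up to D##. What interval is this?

Counting letters B–C–D gives a third.
B→D## = 5 semitones, 1 wider than the major third (4), so augmented.

augmented third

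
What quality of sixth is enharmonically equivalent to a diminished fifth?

doubly diminished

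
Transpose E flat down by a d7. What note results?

A seventh below E lands on the letter F.
A diminished seventh spans 9 semitones, so Eb moves to pitch class 6. On the letter F that is F#.

F#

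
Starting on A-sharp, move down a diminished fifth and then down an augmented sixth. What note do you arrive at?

F#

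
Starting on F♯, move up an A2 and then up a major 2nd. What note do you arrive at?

A##

An augmented second up from F# is G## (letter G, 3 semitones up).
A major second up from G## is A## (letter A, 2 semitones up).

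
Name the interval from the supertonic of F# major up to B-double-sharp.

The supertonic of F# major is G#.
G# up to B##: letters G→B make it a third; 5 semitones makes it augmented.

augmented third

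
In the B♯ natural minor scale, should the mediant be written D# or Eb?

Each scale degree takes a distinct letter name. Degree 3 of a scale on B must use the letter D.
D# and Eb are enharmonically the same pitch, but only D# uses the letter D, so it is the correct spelling here.

D#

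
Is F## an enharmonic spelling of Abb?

Yes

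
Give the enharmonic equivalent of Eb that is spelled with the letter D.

Plain D sits 1 semitone below Eb, so on the letter D the same pitch needs a sharp: D#.

D#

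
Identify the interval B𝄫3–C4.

Counting letters B–C gives a second.
Bbb→C = 3 semitones, 1 wider than the major second (2), so augmented.

augmented second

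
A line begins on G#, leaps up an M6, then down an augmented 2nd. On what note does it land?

D

A major sixth up from G# is E# (letter E, 9 semitones up).
An augmented second down from E# is D (letter D, 3 semitones down).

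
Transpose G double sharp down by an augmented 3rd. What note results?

E

G down a major third is Eb, so the target letter is E.
From G##, an augmented third is 5 semitones down: E.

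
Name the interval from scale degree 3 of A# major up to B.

Scale degree 3 of A# major is C##.
C## up to B: letters C→B make it a seventh; 9 semitones makes it diminished.

diminished seventh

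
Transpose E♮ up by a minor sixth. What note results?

C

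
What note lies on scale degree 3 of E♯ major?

The E# major scale runs E# F## G## A# B# C## D##.
Degree 3 is G##.

G##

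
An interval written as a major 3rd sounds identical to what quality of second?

A major third spans 4 semitones.
A second spanning 4 semitones is doubly augmented (the major second is 2).

doubly augmented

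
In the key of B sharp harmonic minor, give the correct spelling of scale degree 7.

A##

Degree 7 takes the letter 6 steps above B, which is A.
In harmonic minor, degree 7 sits 11 semitones above the tonic. B# + 11 semitones is pitch class 11, spelled on A as A##.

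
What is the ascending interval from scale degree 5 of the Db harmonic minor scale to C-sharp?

Scale degree 5 of Db harmonic minor is Ab.
Ab up to C#: letters A→C make it a third; 5 semitones makes it augmented.

augmented third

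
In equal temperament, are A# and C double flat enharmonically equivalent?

Yes

A# = pitch class 10 and Cbb = pitch class 10 — the same pitch class, so they are enharmonic equivalents.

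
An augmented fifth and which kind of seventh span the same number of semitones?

An augmented fifth spans 8 semitones.
A seventh spanning 8 semitones is doubly diminished (the major seventh is 11).

doubly diminished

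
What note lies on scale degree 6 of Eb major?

C

Degree 6 takes the letter 5 steps above E, which is C.
In major, degree 6 sits 9 semitones above the tonic. Eb + 9 semitones is pitch class 0, spelled on C as C.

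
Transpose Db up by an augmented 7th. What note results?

D up a major seventh is C#, so the target letter is C.
From Db, an augmented seventh is 12 semitones up: C#.

C#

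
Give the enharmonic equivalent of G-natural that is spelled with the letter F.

Plain F sits 2 semitones below G, so on the letter F the same pitch needs a double sharp: F##.

F##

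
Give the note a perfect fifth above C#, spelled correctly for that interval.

G#

C up a perfect fifth is G, so the target letter is G.
From C#, a perfect fifth is 7 semitones up: G#.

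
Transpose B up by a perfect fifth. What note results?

A fifth above B lands on the letter F.
A perfect fifth spans 7 semitones, so B moves to pitch class 6. On the letter F that is F#.

F#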